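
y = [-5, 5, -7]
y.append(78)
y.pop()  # 78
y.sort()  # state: [-7, -5, 5]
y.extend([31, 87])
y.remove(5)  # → [-7, -5, 31, 87]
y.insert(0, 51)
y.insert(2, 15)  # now [51, -7, 15, -5, 31, 87]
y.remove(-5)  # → [51, -7, 15, 31, 87]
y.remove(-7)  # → [51, 15, 31, 87]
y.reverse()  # [87, 31, 15, 51]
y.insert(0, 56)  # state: [56, 87, 31, 15, 51]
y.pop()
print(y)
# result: [56, 87, 31, 15]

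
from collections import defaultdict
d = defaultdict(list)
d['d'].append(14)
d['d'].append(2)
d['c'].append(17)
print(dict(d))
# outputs {'d': [14, 2], 'c': [17]}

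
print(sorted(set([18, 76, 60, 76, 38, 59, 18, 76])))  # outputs [18, 38, 59, 60, 76]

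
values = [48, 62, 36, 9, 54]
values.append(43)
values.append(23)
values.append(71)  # [48, 62, 36, 9, 54, 43, 23, 71]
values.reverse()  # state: [71, 23, 43, 54, 9, 36, 62, 48]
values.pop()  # 48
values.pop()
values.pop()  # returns 36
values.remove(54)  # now [71, 23, 43, 9]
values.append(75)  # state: [71, 23, 43, 9, 75]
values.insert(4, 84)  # [71, 23, 43, 9, 84, 75]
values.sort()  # [9, 23, 43, 71, 75, 84]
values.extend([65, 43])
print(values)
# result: [9, 23, 43, 71, 75, 84, 65, 43]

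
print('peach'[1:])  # each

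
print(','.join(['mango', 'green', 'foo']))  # mango,green,foo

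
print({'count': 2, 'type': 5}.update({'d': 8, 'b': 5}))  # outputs None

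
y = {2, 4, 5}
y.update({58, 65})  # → {2, 4, 5, 58, 65}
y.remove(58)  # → {2, 4, 5, 65}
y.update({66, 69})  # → {2, 4, 5, 65, 66, 69}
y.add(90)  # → {2, 4, 5, 65, 66, 69, 90}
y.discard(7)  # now {2, 4, 5, 65, 66, 69, 90}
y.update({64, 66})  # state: {2, 4, 5, 64, 65, 66, 69, 90}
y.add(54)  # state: {2, 4, 5, 54, 64, 65, 66, 69, 90}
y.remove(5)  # {2, 4, 54, 64, 65, 66, 69, 90}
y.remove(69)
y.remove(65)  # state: {2, 4, 54, 64, 66, 90}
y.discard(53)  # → {2, 4, 54, 64, 66, 90}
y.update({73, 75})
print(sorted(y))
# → [2, 4, 54, 64, 66, 73, 75, 90]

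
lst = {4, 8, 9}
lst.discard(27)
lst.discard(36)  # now {4, 8, 9}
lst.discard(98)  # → {4, 8, 9}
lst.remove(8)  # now {4, 9}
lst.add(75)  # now {4, 9, 75}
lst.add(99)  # {4, 9, 75, 99}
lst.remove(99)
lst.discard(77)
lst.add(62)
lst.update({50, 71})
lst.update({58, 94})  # {4, 9, 50, 58, 62, 71, 75, 94}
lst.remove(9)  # {4, 50, 58, 62, 71, 75, 94}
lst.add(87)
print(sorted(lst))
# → [4, 50, 58, 62, 71, 75, 87, 94]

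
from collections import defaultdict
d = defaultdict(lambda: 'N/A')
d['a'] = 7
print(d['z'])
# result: N/A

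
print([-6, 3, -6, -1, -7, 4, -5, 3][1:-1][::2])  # [3, -1, 4]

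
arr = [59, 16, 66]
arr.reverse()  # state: [66, 16, 59]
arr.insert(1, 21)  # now [66, 21, 16, 59]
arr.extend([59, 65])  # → [66, 21, 16, 59, 59, 65]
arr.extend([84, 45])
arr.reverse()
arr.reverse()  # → [66, 21, 16, 59, 59, 65, 84, 45]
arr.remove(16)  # [66, 21, 59, 59, 65, 84, 45]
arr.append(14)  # [66, 21, 59, 59, 65, 84, 45, 14]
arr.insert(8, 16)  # [66, 21, 59, 59, 65, 84, 45, 14, 16]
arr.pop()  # 16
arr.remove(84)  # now [66, 21, 59, 59, 65, 45, 14]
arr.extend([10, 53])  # [66, 21, 59, 59, 65, 45, 14, 10, 53]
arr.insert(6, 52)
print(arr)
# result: [66, 21, 59, 59, 65, 45, 52, 14, 10, 53]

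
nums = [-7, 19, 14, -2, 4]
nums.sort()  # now [-7, -2, 4, 14, 19]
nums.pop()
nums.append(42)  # [-7, -2, 4, 14, 42]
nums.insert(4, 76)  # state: [-7, -2, 4, 14, 76, 42]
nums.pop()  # 42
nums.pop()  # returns 76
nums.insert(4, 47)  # [-7, -2, 4, 14, 47]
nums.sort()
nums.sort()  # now [-7, -2, 4, 14, 47]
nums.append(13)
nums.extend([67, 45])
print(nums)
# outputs [-7, -2, 4, 14, 47, 13, 67, 45]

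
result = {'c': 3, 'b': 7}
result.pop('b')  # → 7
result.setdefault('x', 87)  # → 87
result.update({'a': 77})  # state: {'c': 3, 'x': 87, 'a': 77}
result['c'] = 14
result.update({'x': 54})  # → {'c': 14, 'x': 54, 'a': 77}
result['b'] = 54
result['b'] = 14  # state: {'c': 14, 'x': 54, 'a': 77, 'b': 14}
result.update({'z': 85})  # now {'c': 14, 'x': 54, 'a': 77, 'b': 14, 'z': 85}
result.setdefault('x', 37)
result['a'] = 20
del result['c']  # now {'x': 54, 'a': 20, 'b': 14, 'z': 85}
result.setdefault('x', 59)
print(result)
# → {'x': 54, 'a': 20, 'b': 14, 'z': 85}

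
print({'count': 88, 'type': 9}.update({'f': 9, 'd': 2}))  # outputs None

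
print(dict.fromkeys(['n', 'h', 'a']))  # {'n': None, 'h': None, 'a': None}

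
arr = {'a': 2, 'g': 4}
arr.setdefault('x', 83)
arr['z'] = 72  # {'a': 2, 'g': 4, 'x': 83, 'z': 72}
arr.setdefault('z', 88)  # 72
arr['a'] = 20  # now {'a': 20, 'g': 4, 'x': 83, 'z': 72}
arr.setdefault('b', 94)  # 94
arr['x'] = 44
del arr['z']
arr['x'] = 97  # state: {'a': 20, 'g': 4, 'x': 97, 'b': 94}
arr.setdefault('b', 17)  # 94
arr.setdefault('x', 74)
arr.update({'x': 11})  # {'a': 20, 'g': 4, 'x': 11, 'b': 94}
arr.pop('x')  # 11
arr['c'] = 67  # {'a': 20, 'g': 4, 'b': 94, 'c': 67}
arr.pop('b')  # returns 94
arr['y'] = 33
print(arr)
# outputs {'a': 20, 'g': 4, 'c': 67, 'y': 33}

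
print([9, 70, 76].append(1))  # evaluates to None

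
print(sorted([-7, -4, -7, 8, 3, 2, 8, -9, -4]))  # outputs [-9, -7, -7, -4, -4, 2, 3, 8, 8]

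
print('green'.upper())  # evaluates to GREEN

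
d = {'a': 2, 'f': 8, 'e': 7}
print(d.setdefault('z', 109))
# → 109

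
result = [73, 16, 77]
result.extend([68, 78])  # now [73, 16, 77, 68, 78]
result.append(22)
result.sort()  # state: [16, 22, 68, 73, 77, 78]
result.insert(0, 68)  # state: [68, 16, 22, 68, 73, 77, 78]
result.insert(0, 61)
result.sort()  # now [16, 22, 61, 68, 68, 73, 77, 78]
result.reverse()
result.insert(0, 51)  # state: [51, 78, 77, 73, 68, 68, 61, 22, 16]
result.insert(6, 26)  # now [51, 78, 77, 73, 68, 68, 26, 61, 22, 16]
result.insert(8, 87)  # [51, 78, 77, 73, 68, 68, 26, 61, 87, 22, 16]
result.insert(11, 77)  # [51, 78, 77, 73, 68, 68, 26, 61, 87, 22, 16, 77]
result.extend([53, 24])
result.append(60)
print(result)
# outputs [51, 78, 77, 73, 68, 68, 26, 61, 87, 22, 16, 77, 53, 24, 60]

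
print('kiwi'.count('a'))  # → 0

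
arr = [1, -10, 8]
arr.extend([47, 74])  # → [1, -10, 8, 47, 74]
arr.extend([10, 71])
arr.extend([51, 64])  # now [1, -10, 8, 47, 74, 10, 71, 51, 64]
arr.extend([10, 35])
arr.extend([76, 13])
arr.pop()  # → 13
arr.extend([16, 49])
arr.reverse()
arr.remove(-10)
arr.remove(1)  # [49, 16, 76, 35, 10, 64, 51, 71, 10, 74, 47, 8]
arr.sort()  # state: [8, 10, 10, 16, 35, 47, 49, 51, 64, 71, 74, 76]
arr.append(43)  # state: [8, 10, 10, 16, 35, 47, 49, 51, 64, 71, 74, 76, 43]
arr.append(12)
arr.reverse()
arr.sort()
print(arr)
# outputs [8, 10, 10, 12, 16, 35, 43, 47, 49, 51, 64, 71, 74, 76]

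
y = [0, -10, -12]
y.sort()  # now [-12, -10, 0]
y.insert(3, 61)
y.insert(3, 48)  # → [-12, -10, 0, 48, 61]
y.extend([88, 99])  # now [-12, -10, 0, 48, 61, 88, 99]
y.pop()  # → 99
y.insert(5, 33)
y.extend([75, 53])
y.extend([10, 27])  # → [-12, -10, 0, 48, 61, 33, 88, 75, 53, 10, 27]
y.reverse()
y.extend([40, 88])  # [27, 10, 53, 75, 88, 33, 61, 48, 0, -10, -12, 40, 88]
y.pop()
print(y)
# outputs [27, 10, 53, 75, 88, 33, 61, 48, 0, -10, -12, 40]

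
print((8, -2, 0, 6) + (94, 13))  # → (8, -2, 0, 6, 94, 13)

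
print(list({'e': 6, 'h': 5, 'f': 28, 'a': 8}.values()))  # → [6, 5, 28, 8]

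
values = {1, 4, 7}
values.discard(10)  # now {1, 4, 7}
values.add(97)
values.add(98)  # {1, 4, 7, 97, 98}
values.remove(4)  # {1, 7, 97, 98}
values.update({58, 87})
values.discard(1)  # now {7, 58, 87, 97, 98}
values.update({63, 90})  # {7, 58, 63, 87, 90, 97, 98}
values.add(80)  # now {7, 58, 63, 80, 87, 90, 97, 98}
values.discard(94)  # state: {7, 58, 63, 80, 87, 90, 97, 98}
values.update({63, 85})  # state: {7, 58, 63, 80, 85, 87, 90, 97, 98}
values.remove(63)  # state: {7, 58, 80, 85, 87, 90, 97, 98}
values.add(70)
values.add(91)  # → {7, 58, 70, 80, 85, 87, 90, 91, 97, 98}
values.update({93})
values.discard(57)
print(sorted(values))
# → [7, 58, 70, 80, 85, 87, 90, 91, 93, 97, 98]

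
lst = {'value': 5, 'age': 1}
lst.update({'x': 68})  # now {'value': 5, 'age': 1, 'x': 68}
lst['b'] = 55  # {'value': 5, 'age': 1, 'x': 68, 'b': 55}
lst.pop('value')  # 5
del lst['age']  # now {'x': 68, 'b': 55}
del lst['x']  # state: {'b': 55}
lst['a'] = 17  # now {'b': 55, 'a': 17}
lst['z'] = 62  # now {'b': 55, 'a': 17, 'z': 62}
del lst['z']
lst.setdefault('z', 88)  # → 88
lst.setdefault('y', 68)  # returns 68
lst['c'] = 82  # {'b': 55, 'a': 17, 'z': 88, 'y': 68, 'c': 82}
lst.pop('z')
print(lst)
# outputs {'b': 55, 'a': 17, 'y': 68, 'c': 82}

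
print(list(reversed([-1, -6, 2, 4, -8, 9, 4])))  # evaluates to [4, 9, -8, 4, 2, -6, -1]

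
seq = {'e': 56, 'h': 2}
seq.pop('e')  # 56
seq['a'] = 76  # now {'h': 2, 'a': 76}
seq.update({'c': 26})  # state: {'h': 2, 'a': 76, 'c': 26}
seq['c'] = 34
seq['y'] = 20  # {'h': 2, 'a': 76, 'c': 34, 'y': 20}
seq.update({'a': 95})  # {'h': 2, 'a': 95, 'c': 34, 'y': 20}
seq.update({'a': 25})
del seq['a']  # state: {'h': 2, 'c': 34, 'y': 20}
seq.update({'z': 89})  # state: {'h': 2, 'c': 34, 'y': 20, 'z': 89}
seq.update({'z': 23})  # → {'h': 2, 'c': 34, 'y': 20, 'z': 23}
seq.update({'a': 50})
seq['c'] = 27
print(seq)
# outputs {'h': 2, 'c': 27, 'y': 20, 'z': 23, 'a': 50}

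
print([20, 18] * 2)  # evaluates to [20, 18, 20, 18]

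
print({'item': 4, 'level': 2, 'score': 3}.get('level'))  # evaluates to 2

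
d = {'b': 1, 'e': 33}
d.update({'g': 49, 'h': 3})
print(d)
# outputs {'b': 1, 'e': 33, 'g': 49, 'h': 3}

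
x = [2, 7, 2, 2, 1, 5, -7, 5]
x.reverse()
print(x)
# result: [5, -7, 5, 1, 2, 2, 7, 2]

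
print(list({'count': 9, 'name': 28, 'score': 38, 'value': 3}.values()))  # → [9, 28, 38, 3]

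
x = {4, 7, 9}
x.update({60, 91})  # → {4, 7, 9, 60, 91}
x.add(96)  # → {4, 7, 9, 60, 91, 96}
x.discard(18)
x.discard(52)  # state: {4, 7, 9, 60, 91, 96}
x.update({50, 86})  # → {4, 7, 9, 50, 60, 86, 91, 96}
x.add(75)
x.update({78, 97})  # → {4, 7, 9, 50, 60, 75, 78, 86, 91, 96, 97}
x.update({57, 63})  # {4, 7, 9, 50, 57, 60, 63, 75, 78, 86, 91, 96, 97}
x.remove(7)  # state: {4, 9, 50, 57, 60, 63, 75, 78, 86, 91, 96, 97}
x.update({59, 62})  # {4, 9, 50, 57, 59, 60, 62, 63, 75, 78, 86, 91, 96, 97}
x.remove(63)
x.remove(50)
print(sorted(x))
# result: [4, 9, 57, 59, 60, 62, 75, 78, 86, 91, 96, 97]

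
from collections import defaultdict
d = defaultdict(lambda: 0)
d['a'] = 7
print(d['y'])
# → 0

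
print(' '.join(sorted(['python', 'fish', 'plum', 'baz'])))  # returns baz fish plum python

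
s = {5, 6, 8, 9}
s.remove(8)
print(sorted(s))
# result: [5, 6, 9]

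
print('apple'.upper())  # APPLE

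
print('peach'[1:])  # each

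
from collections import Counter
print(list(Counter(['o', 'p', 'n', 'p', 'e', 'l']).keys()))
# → ['o', 'p', 'n', 'e', 'l']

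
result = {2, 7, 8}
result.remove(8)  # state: {2, 7}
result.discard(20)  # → {2, 7}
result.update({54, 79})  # {2, 7, 54, 79}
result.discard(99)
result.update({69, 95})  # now {2, 7, 54, 69, 79, 95}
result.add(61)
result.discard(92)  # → {2, 7, 54, 61, 69, 79, 95}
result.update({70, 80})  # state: {2, 7, 54, 61, 69, 70, 79, 80, 95}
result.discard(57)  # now {2, 7, 54, 61, 69, 70, 79, 80, 95}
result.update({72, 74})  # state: {2, 7, 54, 61, 69, 70, 72, 74, 79, 80, 95}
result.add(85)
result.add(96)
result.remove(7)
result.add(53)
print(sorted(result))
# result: [2, 53, 54, 61, 69, 70, 72, 74, 79, 80, 85, 95, 96]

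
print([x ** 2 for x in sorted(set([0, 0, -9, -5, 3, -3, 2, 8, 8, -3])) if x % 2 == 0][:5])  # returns [0, 4, 64]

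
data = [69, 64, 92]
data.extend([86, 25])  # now [69, 64, 92, 86, 25]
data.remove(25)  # [69, 64, 92, 86]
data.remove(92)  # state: [69, 64, 86]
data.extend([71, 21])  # [69, 64, 86, 71, 21]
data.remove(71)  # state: [69, 64, 86, 21]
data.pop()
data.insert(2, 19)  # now [69, 64, 19, 86]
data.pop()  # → 86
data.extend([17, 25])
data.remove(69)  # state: [64, 19, 17, 25]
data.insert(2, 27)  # [64, 19, 27, 17, 25]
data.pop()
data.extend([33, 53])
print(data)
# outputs [64, 19, 27, 17, 33, 53]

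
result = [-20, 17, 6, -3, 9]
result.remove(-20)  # [17, 6, -3, 9]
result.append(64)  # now [17, 6, -3, 9, 64]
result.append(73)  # [17, 6, -3, 9, 64, 73]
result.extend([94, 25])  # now [17, 6, -3, 9, 64, 73, 94, 25]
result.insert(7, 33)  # [17, 6, -3, 9, 64, 73, 94, 33, 25]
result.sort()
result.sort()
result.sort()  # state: [-3, 6, 9, 17, 25, 33, 64, 73, 94]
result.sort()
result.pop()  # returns 94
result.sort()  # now [-3, 6, 9, 17, 25, 33, 64, 73]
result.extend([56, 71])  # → [-3, 6, 9, 17, 25, 33, 64, 73, 56, 71]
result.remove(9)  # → [-3, 6, 17, 25, 33, 64, 73, 56, 71]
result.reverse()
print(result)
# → [71, 56, 73, 64, 33, 25, 17, 6, -3]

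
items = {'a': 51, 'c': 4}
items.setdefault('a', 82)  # 51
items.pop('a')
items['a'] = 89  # {'c': 4, 'a': 89}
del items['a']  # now {'c': 4}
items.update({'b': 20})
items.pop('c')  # 4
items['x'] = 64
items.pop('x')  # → 64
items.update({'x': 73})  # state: {'b': 20, 'x': 73}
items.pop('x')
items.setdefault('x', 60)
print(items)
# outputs {'b': 20, 'x': 60}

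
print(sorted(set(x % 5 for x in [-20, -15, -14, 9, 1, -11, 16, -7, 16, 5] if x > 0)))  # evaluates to [0, 1, 4]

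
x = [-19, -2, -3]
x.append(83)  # [-19, -2, -3, 83]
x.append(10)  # [-19, -2, -3, 83, 10]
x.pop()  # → 10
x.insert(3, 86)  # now [-19, -2, -3, 86, 83]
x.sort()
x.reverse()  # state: [86, 83, -2, -3, -19]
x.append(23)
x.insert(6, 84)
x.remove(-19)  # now [86, 83, -2, -3, 23, 84]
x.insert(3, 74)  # [86, 83, -2, 74, -3, 23, 84]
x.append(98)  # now [86, 83, -2, 74, -3, 23, 84, 98]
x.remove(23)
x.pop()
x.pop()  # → 84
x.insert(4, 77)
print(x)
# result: [86, 83, -2, 74, 77, -3]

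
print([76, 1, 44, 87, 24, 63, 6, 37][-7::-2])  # [1]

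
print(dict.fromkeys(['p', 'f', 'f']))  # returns {'p': None, 'f': None}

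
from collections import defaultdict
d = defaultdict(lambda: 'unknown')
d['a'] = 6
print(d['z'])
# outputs unknown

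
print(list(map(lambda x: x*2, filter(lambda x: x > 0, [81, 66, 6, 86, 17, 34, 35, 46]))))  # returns [162, 132, 12, 172, 34, 68, 70, 92]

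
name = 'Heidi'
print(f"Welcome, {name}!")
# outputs Welcome, Heidi!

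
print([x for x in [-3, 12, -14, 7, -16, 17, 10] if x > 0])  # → [12, 7, 17, 10]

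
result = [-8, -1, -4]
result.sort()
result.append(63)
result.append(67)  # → [-8, -4, -1, 63, 67]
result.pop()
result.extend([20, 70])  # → [-8, -4, -1, 63, 20, 70]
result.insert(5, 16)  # [-8, -4, -1, 63, 20, 16, 70]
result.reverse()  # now [70, 16, 20, 63, -1, -4, -8]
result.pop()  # -8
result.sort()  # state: [-4, -1, 16, 20, 63, 70]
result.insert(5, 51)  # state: [-4, -1, 16, 20, 63, 51, 70]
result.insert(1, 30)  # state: [-4, 30, -1, 16, 20, 63, 51, 70]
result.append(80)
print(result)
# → [-4, 30, -1, 16, 20, 63, 51, 70, 80]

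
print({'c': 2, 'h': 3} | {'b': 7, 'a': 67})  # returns {'c': 2, 'h': 3, 'b': 7, 'a': 67}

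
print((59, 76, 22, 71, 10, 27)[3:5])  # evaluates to (71, 10)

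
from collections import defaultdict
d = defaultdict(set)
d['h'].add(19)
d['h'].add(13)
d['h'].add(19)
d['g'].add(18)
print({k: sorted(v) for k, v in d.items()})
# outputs {'h': [13, 19], 'g': [18]}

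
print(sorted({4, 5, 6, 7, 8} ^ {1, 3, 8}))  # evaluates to [1, 3, 4, 5, 6, 7]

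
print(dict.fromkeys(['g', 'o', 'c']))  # {'g': None, 'o': None, 'c': None}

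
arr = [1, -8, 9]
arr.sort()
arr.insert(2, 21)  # [-8, 1, 21, 9]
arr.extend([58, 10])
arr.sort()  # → [-8, 1, 9, 10, 21, 58]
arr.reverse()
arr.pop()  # -8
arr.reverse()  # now [1, 9, 10, 21, 58]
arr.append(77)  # [1, 9, 10, 21, 58, 77]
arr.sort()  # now [1, 9, 10, 21, 58, 77]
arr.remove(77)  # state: [1, 9, 10, 21, 58]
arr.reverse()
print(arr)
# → [58, 21, 10, 9, 1]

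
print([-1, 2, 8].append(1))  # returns None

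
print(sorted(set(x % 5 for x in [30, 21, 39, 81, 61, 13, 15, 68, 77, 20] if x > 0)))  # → [0, 1, 2, 3, 4]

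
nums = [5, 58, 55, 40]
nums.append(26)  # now [5, 58, 55, 40, 26]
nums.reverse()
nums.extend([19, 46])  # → [26, 40, 55, 58, 5, 19, 46]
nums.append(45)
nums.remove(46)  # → [26, 40, 55, 58, 5, 19, 45]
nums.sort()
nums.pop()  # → 58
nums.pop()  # 55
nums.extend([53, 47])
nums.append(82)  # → [5, 19, 26, 40, 45, 53, 47, 82]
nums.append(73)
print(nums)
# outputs [5, 19, 26, 40, 45, 53, 47, 82, 73]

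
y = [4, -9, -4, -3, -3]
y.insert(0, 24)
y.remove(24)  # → [4, -9, -4, -3, -3]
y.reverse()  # [-3, -3, -4, -9, 4]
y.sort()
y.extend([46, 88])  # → [-9, -4, -3, -3, 4, 46, 88]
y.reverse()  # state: [88, 46, 4, -3, -3, -4, -9]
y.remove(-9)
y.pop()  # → -4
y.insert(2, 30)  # [88, 46, 30, 4, -3, -3]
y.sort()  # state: [-3, -3, 4, 30, 46, 88]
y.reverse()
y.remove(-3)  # [88, 46, 30, 4, -3]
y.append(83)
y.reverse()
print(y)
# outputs [83, -3, 4, 30, 46, 88]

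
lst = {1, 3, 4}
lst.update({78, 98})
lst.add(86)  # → {1, 3, 4, 78, 86, 98}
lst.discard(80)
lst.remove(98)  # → {1, 3, 4, 78, 86}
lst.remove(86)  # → {1, 3, 4, 78}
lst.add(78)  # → {1, 3, 4, 78}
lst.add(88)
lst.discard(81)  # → {1, 3, 4, 78, 88}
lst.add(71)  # {1, 3, 4, 71, 78, 88}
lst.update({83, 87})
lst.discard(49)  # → {1, 3, 4, 71, 78, 83, 87, 88}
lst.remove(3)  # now {1, 4, 71, 78, 83, 87, 88}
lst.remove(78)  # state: {1, 4, 71, 83, 87, 88}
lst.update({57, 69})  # {1, 4, 57, 69, 71, 83, 87, 88}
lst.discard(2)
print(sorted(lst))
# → [1, 4, 57, 69, 71, 83, 87, 88]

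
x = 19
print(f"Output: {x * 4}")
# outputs Output: 76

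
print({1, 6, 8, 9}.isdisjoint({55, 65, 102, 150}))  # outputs True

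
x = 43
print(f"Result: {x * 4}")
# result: Result: 172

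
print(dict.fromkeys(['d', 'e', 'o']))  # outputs {'d': None, 'e': None, 'o': None}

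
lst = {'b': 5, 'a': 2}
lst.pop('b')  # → 5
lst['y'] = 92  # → {'a': 2, 'y': 92}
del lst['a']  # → {'y': 92}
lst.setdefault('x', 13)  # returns 13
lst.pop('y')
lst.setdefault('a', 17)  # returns 17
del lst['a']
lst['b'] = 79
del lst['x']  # {'b': 79}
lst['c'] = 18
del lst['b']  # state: {'c': 18}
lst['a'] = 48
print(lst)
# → {'c': 18, 'a': 48}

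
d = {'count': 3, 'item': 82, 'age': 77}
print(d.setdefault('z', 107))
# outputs 107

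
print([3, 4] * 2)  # [3, 4, 3, 4]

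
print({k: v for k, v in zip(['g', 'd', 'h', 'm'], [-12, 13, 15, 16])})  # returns {'g': -12, 'd': 13, 'h': 15, 'm': 16}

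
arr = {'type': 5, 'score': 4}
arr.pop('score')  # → 4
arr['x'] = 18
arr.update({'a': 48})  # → {'type': 5, 'x': 18, 'a': 48}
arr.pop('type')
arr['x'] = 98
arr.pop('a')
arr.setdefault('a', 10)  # 10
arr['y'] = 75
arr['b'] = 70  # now {'x': 98, 'a': 10, 'y': 75, 'b': 70}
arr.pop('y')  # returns 75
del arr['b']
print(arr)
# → {'x': 98, 'a': 10}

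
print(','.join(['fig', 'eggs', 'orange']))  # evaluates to fig,eggs,orange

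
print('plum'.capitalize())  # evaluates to Plum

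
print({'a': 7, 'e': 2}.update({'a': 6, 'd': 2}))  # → None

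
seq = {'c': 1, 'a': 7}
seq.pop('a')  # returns 7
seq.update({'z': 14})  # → {'c': 1, 'z': 14}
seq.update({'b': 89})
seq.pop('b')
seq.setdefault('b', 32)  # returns 32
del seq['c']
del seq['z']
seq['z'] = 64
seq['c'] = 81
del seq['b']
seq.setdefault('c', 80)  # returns 81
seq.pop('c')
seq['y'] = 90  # {'z': 64, 'y': 90}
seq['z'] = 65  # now {'z': 65, 'y': 90}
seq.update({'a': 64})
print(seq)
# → {'z': 65, 'y': 90, 'a': 64}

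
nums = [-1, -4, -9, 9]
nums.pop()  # 9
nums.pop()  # -9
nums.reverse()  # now [-4, -1]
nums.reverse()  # [-1, -4]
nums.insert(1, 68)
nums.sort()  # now [-4, -1, 68]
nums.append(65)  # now [-4, -1, 68, 65]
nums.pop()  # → 65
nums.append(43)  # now [-4, -1, 68, 43]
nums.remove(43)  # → [-4, -1, 68]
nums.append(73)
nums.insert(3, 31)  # [-4, -1, 68, 31, 73]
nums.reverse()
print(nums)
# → [73, 31, 68, -1, -4]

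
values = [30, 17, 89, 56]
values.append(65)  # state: [30, 17, 89, 56, 65]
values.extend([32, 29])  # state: [30, 17, 89, 56, 65, 32, 29]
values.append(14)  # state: [30, 17, 89, 56, 65, 32, 29, 14]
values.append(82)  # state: [30, 17, 89, 56, 65, 32, 29, 14, 82]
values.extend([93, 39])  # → [30, 17, 89, 56, 65, 32, 29, 14, 82, 93, 39]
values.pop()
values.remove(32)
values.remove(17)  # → [30, 89, 56, 65, 29, 14, 82, 93]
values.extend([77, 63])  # [30, 89, 56, 65, 29, 14, 82, 93, 77, 63]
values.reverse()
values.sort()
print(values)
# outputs [14, 29, 30, 56, 63, 65, 77, 82, 89, 93]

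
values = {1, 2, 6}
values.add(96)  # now {1, 2, 6, 96}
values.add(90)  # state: {1, 2, 6, 90, 96}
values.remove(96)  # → {1, 2, 6, 90}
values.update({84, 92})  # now {1, 2, 6, 84, 90, 92}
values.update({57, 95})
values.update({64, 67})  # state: {1, 2, 6, 57, 64, 67, 84, 90, 92, 95}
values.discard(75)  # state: {1, 2, 6, 57, 64, 67, 84, 90, 92, 95}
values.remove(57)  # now {1, 2, 6, 64, 67, 84, 90, 92, 95}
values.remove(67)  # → {1, 2, 6, 64, 84, 90, 92, 95}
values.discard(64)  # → {1, 2, 6, 84, 90, 92, 95}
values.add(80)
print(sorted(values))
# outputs [1, 2, 6, 80, 84, 90, 92, 95]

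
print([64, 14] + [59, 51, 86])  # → [64, 14, 59, 51, 86]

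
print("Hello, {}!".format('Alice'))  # Hello, Alice!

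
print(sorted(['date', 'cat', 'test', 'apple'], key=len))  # ['cat', 'date', 'test', 'apple']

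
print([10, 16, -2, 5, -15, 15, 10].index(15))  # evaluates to 5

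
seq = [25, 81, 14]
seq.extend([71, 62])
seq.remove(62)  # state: [25, 81, 14, 71]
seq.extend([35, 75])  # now [25, 81, 14, 71, 35, 75]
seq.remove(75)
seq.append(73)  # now [25, 81, 14, 71, 35, 73]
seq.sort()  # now [14, 25, 35, 71, 73, 81]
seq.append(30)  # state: [14, 25, 35, 71, 73, 81, 30]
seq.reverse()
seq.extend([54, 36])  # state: [30, 81, 73, 71, 35, 25, 14, 54, 36]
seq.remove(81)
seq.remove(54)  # [30, 73, 71, 35, 25, 14, 36]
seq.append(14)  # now [30, 73, 71, 35, 25, 14, 36, 14]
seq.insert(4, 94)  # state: [30, 73, 71, 35, 94, 25, 14, 36, 14]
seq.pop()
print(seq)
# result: [30, 73, 71, 35, 94, 25, 14, 36]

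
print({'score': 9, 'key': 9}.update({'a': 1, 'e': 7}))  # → None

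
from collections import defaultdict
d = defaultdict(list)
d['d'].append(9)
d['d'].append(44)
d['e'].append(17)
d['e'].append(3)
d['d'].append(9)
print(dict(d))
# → {'d': [9, 44, 9], 'e': [17, 3]}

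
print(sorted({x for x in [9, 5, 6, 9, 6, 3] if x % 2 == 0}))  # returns [6]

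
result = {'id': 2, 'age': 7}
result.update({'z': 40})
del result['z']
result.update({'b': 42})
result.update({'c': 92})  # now {'id': 2, 'age': 7, 'b': 42, 'c': 92}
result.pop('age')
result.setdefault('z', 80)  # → 80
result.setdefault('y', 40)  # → 40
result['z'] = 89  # {'id': 2, 'b': 42, 'c': 92, 'z': 89, 'y': 40}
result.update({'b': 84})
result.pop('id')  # 2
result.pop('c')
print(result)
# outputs {'b': 84, 'z': 89, 'y': 40}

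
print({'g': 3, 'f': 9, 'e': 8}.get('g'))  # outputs 3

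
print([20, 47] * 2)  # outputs [20, 47, 20, 47]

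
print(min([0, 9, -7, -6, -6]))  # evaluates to -7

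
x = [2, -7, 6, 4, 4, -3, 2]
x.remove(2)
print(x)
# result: [-7, 6, 4, 4, -3, 2]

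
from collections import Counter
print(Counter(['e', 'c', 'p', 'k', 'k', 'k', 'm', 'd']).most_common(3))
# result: [('k', 3), ('e', 1), ('c', 1)]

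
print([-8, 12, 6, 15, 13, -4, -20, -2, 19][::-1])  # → [19, -2, -20, -4, 13, 15, 6, 12, -8]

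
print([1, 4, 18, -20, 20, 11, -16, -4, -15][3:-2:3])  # [-20, -16]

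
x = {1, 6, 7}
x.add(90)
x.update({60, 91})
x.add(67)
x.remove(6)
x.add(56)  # {1, 7, 56, 60, 67, 90, 91}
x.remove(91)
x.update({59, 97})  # {1, 7, 56, 59, 60, 67, 90, 97}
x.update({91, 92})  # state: {1, 7, 56, 59, 60, 67, 90, 91, 92, 97}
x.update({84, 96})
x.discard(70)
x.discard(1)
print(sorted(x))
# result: [7, 56, 59, 60, 67, 84, 90, 91, 92, 96, 97]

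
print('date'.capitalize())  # Date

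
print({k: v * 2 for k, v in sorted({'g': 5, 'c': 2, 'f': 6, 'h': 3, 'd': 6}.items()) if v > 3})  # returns {'d': 12, 'f': 12, 'g': 10}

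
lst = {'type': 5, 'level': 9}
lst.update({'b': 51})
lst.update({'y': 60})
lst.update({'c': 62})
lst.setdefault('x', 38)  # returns 38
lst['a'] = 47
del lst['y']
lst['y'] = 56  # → {'type': 5, 'level': 9, 'b': 51, 'c': 62, 'x': 38, 'a': 47, 'y': 56}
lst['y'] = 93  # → {'type': 5, 'level': 9, 'b': 51, 'c': 62, 'x': 38, 'a': 47, 'y': 93}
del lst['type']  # {'level': 9, 'b': 51, 'c': 62, 'x': 38, 'a': 47, 'y': 93}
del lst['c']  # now {'level': 9, 'b': 51, 'x': 38, 'a': 47, 'y': 93}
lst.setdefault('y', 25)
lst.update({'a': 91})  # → {'level': 9, 'b': 51, 'x': 38, 'a': 91, 'y': 93}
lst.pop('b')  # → 51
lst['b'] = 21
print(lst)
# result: {'level': 9, 'x': 38, 'a': 91, 'y': 93, 'b': 21}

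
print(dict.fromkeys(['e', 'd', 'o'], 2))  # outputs {'e': 2, 'd': 2, 'o': 2}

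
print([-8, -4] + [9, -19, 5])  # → [-8, -4, 9, -19, 5]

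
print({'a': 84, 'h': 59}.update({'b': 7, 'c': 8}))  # None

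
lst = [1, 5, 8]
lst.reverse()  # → [8, 5, 1]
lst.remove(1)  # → [8, 5]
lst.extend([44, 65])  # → [8, 5, 44, 65]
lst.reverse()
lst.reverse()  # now [8, 5, 44, 65]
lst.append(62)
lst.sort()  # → [5, 8, 44, 62, 65]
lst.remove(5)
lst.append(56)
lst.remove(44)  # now [8, 62, 65, 56]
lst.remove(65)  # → [8, 62, 56]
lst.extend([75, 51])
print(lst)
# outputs [8, 62, 56, 75, 51]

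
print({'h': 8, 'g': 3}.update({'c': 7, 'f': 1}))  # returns None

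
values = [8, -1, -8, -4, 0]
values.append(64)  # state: [8, -1, -8, -4, 0, 64]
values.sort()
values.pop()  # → 64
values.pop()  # 8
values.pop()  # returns 0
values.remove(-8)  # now [-4, -1]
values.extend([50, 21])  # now [-4, -1, 50, 21]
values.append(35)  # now [-4, -1, 50, 21, 35]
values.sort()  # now [-4, -1, 21, 35, 50]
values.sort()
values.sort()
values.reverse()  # [50, 35, 21, -1, -4]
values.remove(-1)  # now [50, 35, 21, -4]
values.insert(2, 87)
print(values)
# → [50, 35, 87, 21, -4]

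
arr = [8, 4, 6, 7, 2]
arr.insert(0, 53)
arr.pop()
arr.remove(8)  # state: [53, 4, 6, 7]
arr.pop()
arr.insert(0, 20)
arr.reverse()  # [6, 4, 53, 20]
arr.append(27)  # [6, 4, 53, 20, 27]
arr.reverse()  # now [27, 20, 53, 4, 6]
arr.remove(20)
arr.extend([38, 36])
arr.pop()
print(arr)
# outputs [27, 53, 4, 6, 38]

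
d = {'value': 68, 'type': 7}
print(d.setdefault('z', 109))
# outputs 109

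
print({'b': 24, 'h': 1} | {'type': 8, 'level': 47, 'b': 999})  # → {'b': 999, 'h': 1, 'type': 8, 'level': 47}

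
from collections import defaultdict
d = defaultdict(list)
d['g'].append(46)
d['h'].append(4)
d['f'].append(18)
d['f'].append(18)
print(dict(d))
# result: {'g': [46], 'h': [4], 'f': [18, 18]}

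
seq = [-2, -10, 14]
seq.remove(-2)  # [-10, 14]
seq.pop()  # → 14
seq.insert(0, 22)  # [22, -10]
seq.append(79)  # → [22, -10, 79]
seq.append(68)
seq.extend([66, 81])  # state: [22, -10, 79, 68, 66, 81]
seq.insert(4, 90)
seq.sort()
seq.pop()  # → 90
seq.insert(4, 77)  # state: [-10, 22, 66, 68, 77, 79, 81]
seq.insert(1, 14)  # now [-10, 14, 22, 66, 68, 77, 79, 81]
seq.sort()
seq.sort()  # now [-10, 14, 22, 66, 68, 77, 79, 81]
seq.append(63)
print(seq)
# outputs [-10, 14, 22, 66, 68, 77, 79, 81, 63]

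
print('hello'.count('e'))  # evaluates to 1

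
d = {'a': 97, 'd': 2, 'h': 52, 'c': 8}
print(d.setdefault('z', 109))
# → 109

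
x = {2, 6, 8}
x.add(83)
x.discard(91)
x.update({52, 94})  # {2, 6, 8, 52, 83, 94}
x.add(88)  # {2, 6, 8, 52, 83, 88, 94}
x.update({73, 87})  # {2, 6, 8, 52, 73, 83, 87, 88, 94}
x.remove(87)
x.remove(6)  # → {2, 8, 52, 73, 83, 88, 94}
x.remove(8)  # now {2, 52, 73, 83, 88, 94}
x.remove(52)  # {2, 73, 83, 88, 94}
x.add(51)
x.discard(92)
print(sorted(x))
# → [2, 51, 73, 83, 88, 94]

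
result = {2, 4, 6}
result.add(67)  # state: {2, 4, 6, 67}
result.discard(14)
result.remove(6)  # {2, 4, 67}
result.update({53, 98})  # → {2, 4, 53, 67, 98}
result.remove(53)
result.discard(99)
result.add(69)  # {2, 4, 67, 69, 98}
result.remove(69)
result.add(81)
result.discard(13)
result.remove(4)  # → {2, 67, 81, 98}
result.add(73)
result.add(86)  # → {2, 67, 73, 81, 86, 98}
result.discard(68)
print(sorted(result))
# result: [2, 67, 73, 81, 86, 98]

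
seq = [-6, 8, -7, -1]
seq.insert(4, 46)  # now [-6, 8, -7, -1, 46]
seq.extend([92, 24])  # [-6, 8, -7, -1, 46, 92, 24]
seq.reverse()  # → [24, 92, 46, -1, -7, 8, -6]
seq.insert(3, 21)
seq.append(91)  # [24, 92, 46, 21, -1, -7, 8, -6, 91]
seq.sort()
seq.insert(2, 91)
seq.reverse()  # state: [92, 91, 46, 24, 21, 8, -1, 91, -6, -7]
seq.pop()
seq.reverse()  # [-6, 91, -1, 8, 21, 24, 46, 91, 92]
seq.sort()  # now [-6, -1, 8, 21, 24, 46, 91, 91, 92]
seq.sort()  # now [-6, -1, 8, 21, 24, 46, 91, 91, 92]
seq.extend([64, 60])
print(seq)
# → [-6, -1, 8, 21, 24, 46, 91, 91, 92, 64, 60]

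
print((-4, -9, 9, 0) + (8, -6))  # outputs (-4, -9, 9, 0, 8, -6)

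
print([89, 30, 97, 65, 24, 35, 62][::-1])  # [62, 35, 24, 65, 97, 30, 89]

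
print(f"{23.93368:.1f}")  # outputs 23.9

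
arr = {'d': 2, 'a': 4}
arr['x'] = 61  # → {'d': 2, 'a': 4, 'x': 61}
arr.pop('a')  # 4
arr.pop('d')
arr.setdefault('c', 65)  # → 65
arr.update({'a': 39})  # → {'x': 61, 'c': 65, 'a': 39}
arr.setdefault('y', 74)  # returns 74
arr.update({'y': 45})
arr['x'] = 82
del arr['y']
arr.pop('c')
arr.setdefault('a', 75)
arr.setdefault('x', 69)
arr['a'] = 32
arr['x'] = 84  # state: {'x': 84, 'a': 32}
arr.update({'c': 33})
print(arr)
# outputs {'x': 84, 'a': 32, 'c': 33}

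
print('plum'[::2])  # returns pu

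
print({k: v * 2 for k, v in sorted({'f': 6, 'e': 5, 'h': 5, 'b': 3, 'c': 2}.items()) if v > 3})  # {'e': 10, 'f': 12, 'h': 10}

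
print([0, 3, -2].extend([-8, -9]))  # None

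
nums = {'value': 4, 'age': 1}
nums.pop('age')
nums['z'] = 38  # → {'value': 4, 'z': 38}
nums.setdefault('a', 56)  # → 56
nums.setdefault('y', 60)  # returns 60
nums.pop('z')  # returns 38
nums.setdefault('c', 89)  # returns 89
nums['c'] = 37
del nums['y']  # {'value': 4, 'a': 56, 'c': 37}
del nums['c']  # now {'value': 4, 'a': 56}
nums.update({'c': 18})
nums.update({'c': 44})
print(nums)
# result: {'value': 4, 'a': 56, 'c': 44}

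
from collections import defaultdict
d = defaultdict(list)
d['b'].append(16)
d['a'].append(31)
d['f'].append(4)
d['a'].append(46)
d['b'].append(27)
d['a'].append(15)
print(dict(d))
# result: {'b': [16, 27], 'a': [31, 46, 15], 'f': [4]}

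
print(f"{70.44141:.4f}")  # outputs 70.4414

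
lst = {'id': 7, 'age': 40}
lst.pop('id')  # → 7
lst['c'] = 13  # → {'age': 40, 'c': 13}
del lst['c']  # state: {'age': 40}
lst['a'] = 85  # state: {'age': 40, 'a': 85}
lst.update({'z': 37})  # {'age': 40, 'a': 85, 'z': 37}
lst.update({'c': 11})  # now {'age': 40, 'a': 85, 'z': 37, 'c': 11}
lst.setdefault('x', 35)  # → 35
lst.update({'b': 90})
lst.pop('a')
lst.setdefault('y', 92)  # 92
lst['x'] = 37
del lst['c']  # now {'age': 40, 'z': 37, 'x': 37, 'b': 90, 'y': 92}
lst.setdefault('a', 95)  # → 95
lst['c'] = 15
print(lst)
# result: {'age': 40, 'z': 37, 'x': 37, 'b': 90, 'y': 92, 'a': 95, 'c': 15}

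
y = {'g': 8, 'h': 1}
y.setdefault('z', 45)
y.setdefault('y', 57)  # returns 57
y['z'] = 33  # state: {'g': 8, 'h': 1, 'z': 33, 'y': 57}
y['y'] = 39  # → {'g': 8, 'h': 1, 'z': 33, 'y': 39}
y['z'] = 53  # {'g': 8, 'h': 1, 'z': 53, 'y': 39}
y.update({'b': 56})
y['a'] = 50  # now {'g': 8, 'h': 1, 'z': 53, 'y': 39, 'b': 56, 'a': 50}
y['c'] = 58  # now {'g': 8, 'h': 1, 'z': 53, 'y': 39, 'b': 56, 'a': 50, 'c': 58}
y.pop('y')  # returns 39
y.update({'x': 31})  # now {'g': 8, 'h': 1, 'z': 53, 'b': 56, 'a': 50, 'c': 58, 'x': 31}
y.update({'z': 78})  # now {'g': 8, 'h': 1, 'z': 78, 'b': 56, 'a': 50, 'c': 58, 'x': 31}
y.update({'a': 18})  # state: {'g': 8, 'h': 1, 'z': 78, 'b': 56, 'a': 18, 'c': 58, 'x': 31}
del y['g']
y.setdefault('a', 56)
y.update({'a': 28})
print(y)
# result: {'h': 1, 'z': 78, 'b': 56, 'a': 28, 'c': 58, 'x': 31}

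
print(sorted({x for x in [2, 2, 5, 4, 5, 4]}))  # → [2, 4, 5]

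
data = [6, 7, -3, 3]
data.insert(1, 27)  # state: [6, 27, 7, -3, 3]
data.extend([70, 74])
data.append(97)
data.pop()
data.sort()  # [-3, 3, 6, 7, 27, 70, 74]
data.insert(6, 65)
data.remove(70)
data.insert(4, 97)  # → [-3, 3, 6, 7, 97, 27, 65, 74]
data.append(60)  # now [-3, 3, 6, 7, 97, 27, 65, 74, 60]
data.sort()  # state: [-3, 3, 6, 7, 27, 60, 65, 74, 97]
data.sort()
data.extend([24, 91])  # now [-3, 3, 6, 7, 27, 60, 65, 74, 97, 24, 91]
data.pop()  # 91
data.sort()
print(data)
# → [-3, 3, 6, 7, 24, 27, 60, 65, 74, 97]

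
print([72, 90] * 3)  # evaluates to [72, 90, 72, 90, 72, 90]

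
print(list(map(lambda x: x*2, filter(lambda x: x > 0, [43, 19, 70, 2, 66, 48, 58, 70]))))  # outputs [86, 38, 140, 4, 132, 96, 116, 140]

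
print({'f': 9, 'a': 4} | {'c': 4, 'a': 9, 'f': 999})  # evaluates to {'f': 999, 'a': 9, 'c': 4}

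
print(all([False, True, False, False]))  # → False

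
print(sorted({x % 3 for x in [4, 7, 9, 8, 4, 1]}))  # [0, 1, 2]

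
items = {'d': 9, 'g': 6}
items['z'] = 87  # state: {'d': 9, 'g': 6, 'z': 87}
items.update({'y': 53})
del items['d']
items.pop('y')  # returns 53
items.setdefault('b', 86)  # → 86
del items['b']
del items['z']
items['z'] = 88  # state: {'g': 6, 'z': 88}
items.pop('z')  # 88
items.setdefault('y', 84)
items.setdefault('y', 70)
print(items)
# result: {'g': 6, 'y': 84}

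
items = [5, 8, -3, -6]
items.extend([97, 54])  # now [5, 8, -3, -6, 97, 54]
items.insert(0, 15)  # [15, 5, 8, -3, -6, 97, 54]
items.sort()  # [-6, -3, 5, 8, 15, 54, 97]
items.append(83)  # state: [-6, -3, 5, 8, 15, 54, 97, 83]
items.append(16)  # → [-6, -3, 5, 8, 15, 54, 97, 83, 16]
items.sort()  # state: [-6, -3, 5, 8, 15, 16, 54, 83, 97]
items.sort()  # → [-6, -3, 5, 8, 15, 16, 54, 83, 97]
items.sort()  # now [-6, -3, 5, 8, 15, 16, 54, 83, 97]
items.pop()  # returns 97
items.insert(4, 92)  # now [-6, -3, 5, 8, 92, 15, 16, 54, 83]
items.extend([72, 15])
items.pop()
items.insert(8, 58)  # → [-6, -3, 5, 8, 92, 15, 16, 54, 58, 83, 72]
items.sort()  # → [-6, -3, 5, 8, 15, 16, 54, 58, 72, 83, 92]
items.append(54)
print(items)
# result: [-6, -3, 5, 8, 15, 16, 54, 58, 72, 83, 92, 54]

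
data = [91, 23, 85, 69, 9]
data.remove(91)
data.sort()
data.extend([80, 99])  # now [9, 23, 69, 85, 80, 99]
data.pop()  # 99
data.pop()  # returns 80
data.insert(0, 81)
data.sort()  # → [9, 23, 69, 81, 85]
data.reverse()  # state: [85, 81, 69, 23, 9]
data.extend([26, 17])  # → [85, 81, 69, 23, 9, 26, 17]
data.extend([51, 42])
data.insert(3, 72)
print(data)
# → [85, 81, 69, 72, 23, 9, 26, 17, 51, 42]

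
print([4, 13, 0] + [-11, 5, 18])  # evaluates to [4, 13, 0, -11, 5, 18]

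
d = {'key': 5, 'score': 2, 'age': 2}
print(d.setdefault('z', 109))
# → 109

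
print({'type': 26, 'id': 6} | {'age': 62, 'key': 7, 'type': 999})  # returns {'type': 999, 'id': 6, 'age': 62, 'key': 7}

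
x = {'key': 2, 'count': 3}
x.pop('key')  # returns 2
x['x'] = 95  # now {'count': 3, 'x': 95}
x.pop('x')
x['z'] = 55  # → {'count': 3, 'z': 55}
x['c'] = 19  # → {'count': 3, 'z': 55, 'c': 19}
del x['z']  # {'count': 3, 'c': 19}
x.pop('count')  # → 3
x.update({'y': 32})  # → {'c': 19, 'y': 32}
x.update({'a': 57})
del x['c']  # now {'y': 32, 'a': 57}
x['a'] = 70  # {'y': 32, 'a': 70}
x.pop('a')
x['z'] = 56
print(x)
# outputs {'y': 32, 'z': 56}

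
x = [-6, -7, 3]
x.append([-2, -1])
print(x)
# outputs [-6, -7, 3, [-2, -1]]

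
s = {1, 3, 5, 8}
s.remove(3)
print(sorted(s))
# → [1, 5, 8]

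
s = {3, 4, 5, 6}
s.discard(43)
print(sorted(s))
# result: [3, 4, 5, 6]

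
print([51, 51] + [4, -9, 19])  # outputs [51, 51, 4, -9, 19]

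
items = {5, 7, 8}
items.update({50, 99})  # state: {5, 7, 8, 50, 99}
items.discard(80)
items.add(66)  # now {5, 7, 8, 50, 66, 99}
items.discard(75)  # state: {5, 7, 8, 50, 66, 99}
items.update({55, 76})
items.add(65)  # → {5, 7, 8, 50, 55, 65, 66, 76, 99}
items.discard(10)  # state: {5, 7, 8, 50, 55, 65, 66, 76, 99}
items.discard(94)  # {5, 7, 8, 50, 55, 65, 66, 76, 99}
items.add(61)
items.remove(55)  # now {5, 7, 8, 50, 61, 65, 66, 76, 99}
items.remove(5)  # {7, 8, 50, 61, 65, 66, 76, 99}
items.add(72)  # {7, 8, 50, 61, 65, 66, 72, 76, 99}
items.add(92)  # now {7, 8, 50, 61, 65, 66, 72, 76, 92, 99}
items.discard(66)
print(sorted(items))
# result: [7, 8, 50, 61, 65, 72, 76, 92, 99]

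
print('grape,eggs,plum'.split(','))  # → ['grape', 'eggs', 'plum']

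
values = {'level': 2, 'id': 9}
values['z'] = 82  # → {'level': 2, 'id': 9, 'z': 82}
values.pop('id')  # 9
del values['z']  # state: {'level': 2}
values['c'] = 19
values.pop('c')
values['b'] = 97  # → {'level': 2, 'b': 97}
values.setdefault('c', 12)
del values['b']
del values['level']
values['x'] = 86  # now {'c': 12, 'x': 86}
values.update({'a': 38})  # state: {'c': 12, 'x': 86, 'a': 38}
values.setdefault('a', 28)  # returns 38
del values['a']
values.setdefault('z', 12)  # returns 12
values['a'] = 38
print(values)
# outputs {'c': 12, 'x': 86, 'z': 12, 'a': 38}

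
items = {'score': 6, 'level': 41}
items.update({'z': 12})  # {'score': 6, 'level': 41, 'z': 12}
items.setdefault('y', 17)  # 17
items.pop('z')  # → 12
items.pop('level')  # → 41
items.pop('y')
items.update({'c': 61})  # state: {'score': 6, 'c': 61}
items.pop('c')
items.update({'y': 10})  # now {'score': 6, 'y': 10}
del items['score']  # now {'y': 10}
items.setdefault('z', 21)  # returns 21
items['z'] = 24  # {'y': 10, 'z': 24}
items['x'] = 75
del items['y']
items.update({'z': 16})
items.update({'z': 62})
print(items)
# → {'z': 62, 'x': 75}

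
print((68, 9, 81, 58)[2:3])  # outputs (81,)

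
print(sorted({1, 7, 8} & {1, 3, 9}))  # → [1]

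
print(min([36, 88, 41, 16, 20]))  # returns 16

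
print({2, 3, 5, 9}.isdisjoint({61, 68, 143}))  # True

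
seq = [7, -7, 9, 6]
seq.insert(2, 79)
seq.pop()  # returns 6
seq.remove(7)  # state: [-7, 79, 9]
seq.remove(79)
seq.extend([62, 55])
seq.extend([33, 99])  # [-7, 9, 62, 55, 33, 99]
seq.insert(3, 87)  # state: [-7, 9, 62, 87, 55, 33, 99]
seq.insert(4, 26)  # [-7, 9, 62, 87, 26, 55, 33, 99]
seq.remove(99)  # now [-7, 9, 62, 87, 26, 55, 33]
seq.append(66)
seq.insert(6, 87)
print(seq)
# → [-7, 9, 62, 87, 26, 55, 87, 33, 66]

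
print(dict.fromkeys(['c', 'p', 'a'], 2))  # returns {'c': 2, 'p': 2, 'a': 2}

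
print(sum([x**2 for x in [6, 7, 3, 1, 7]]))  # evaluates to 144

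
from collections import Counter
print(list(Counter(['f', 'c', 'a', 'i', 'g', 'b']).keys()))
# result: ['f', 'c', 'a', 'i', 'g', 'b']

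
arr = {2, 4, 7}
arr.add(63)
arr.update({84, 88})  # {2, 4, 7, 63, 84, 88}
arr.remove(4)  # {2, 7, 63, 84, 88}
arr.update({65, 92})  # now {2, 7, 63, 65, 84, 88, 92}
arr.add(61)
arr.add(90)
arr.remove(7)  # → {2, 61, 63, 65, 84, 88, 90, 92}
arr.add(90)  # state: {2, 61, 63, 65, 84, 88, 90, 92}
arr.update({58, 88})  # {2, 58, 61, 63, 65, 84, 88, 90, 92}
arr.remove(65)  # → {2, 58, 61, 63, 84, 88, 90, 92}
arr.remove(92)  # {2, 58, 61, 63, 84, 88, 90}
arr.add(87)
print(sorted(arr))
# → [2, 58, 61, 63, 84, 87, 88, 90]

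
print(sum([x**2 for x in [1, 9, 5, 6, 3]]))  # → 152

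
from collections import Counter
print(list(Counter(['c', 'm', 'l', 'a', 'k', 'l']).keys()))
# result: ['c', 'm', 'l', 'a', 'k']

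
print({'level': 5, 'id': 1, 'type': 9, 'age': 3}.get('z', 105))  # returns 105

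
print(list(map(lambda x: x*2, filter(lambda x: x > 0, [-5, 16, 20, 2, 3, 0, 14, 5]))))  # [32, 40, 4, 6, 28, 10]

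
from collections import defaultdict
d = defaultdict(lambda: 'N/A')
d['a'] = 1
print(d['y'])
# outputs N/A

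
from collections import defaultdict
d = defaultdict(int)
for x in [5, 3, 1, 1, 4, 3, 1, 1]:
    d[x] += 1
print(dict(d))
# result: {5: 1, 3: 2, 1: 4, 4: 1}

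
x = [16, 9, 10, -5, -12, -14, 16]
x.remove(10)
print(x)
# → [16, 9, -5, -12, -14, 16]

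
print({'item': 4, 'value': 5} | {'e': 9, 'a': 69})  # {'item': 4, 'value': 5, 'e': 9, 'a': 69}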